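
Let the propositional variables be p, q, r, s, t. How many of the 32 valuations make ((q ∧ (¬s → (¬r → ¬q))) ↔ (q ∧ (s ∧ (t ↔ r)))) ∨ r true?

Initial set: {T (((q ∧ (¬s → (¬r → ¬q))) ↔ (q ∧ (s ∧ (t ↔ r)))) ∨ r)}.
T (((q ∧ (¬s → (¬r → ¬q))) ↔ (q ∧ (s ∧ (t ↔ r)))) ∨ r): β-rule — branch into T ((q ∧ (¬s → (¬r → ¬q))) ↔ (q ∧ (s ∧ (t ↔ r))))  //  T r.
  branch 1 (add T ((q ∧ (¬s → (¬r → ¬q))) ↔ (q ∧ (s ∧ (t ↔ r))))):
    T ((q ∧ (¬s → (¬r → ¬q))) ↔ (q ∧ (s ∧ (t ↔ r)))): β-rule — branch into T (q ∧ (¬s → (¬r → ¬q))), T (q ∧ (s ∧ (t ↔ r)))  //  F (q ∧ (¬s → (¬r → ¬q))), F (q ∧ (s ∧ (t ↔ r))).
      branch 1.1 (add T (q ∧ (¬s → (¬r → ¬q))), T (q ∧ (s ∧ (t ↔ r)))):
        T (q ∧ (¬s → (¬r → ¬q))): α-rule — add T q, T (¬s → (¬r → ¬q)).
        T (q ∧ (s ∧ (t ↔ r))): α-rule — add T q, T (s ∧ (t ↔ r)).
        T (s ∧ (t ↔ r)): α-rule — add T s, T (t ↔ r).
        T (¬s → (¬r → ¬q)): β-rule — branch into F ¬s  //  T (¬r → ¬q).
          branch 1.1.1 (add F ¬s):
            T (t ↔ r): β-rule — branch into T t, T r  //  F t, F r.
              branch 1.1.1.1 (add T t, T r):
                ○ open, literals {q=true, r=true, s=true, t=true}.
              branch 1.1.1.2 (add F t, F r):
                ○ open, literals {q=true, r=false, s=true, t=false}.
          branch 1.1.2 (add T (¬r → ¬q)):
            T (t ↔ r): β-rule — branch into T t, T r  //  F t, F r.
              branch 1.1.2.1 (add T t, T r):
                T (¬r → ¬q): β-rule — branch into F ¬r  //  T ¬q.
                  branch 1.1.2.1.1 (add F ¬r):
                    ○ open, literals {q=true, r=true, s=true, t=true}.
                  branch 1.1.2.1.2 (add T ¬q):
                    × closes — contains both q and ¬q.
              branch 1.1.2.2 (add F t, F r):
                T (¬r → ¬q): β-rule — branch into F ¬r  //  T ¬q.
                  branch 1.1.2.2.1 (add F ¬r):
                    × closes — contains both r and ¬r.
                  branch 1.1.2.2.2 (add T ¬q):
                    × closes — contains both q and ¬q.
      branch 1.2 (add F (q ∧ (¬s → (¬r → ¬q))), F (q ∧ (s ∧ (t ↔ r)))):
        F (q ∧ (¬s → (¬r → ¬q))): β-rule — branch into F q  //  F (¬s → (¬r → ¬q)).
          branch 1.2.1 (add F q):
            F (q ∧ (s ∧ (t ↔ r))): β-rule — branch into F q  //  F (s ∧ (t ↔ r)).
              branch 1.2.1.1 (add F q):
                ○ open, literals {q=false}.
              branch 1.2.1.2 (add F (s ∧ (t ↔ r))):
                F (s ∧ (t ↔ r)): β-rule — branch into F s  //  F (t ↔ r).
                  branch 1.2.1.2.1 (add F s):
                    ○ open, literals {q=false, s=false}.
                  branch 1.2.1.2.2 (add F (t ↔ r)):
                    F (t ↔ r): β-rule — branch into T t, F r  //  F t, T r.
                      branch 1.2.1.2.2.1 (add T t, F r):
                        ○ open, literals {q=false, r=false, t=true}.
                      branch 1.2.1.2.2.2 (add F t, T r):
                        ○ open, literals {q=false, r=true, t=false}.
          branch 1.2.2 (add F (¬s → (¬r → ¬q))):
            F (¬s → (¬r → ¬q)): α-rule — add T ¬s, F (¬r → ¬q).
            F (¬r → ¬q): α-rule — add T ¬r, F ¬q.
            F (q ∧ (s ∧ (t ↔ r))): β-rule — branch into F q  //  F (s ∧ (t ↔ r)).
              branch 1.2.2.1 (add F q):
                × closes — contains both q and ¬q.
              branch 1.2.2.2 (add F (s ∧ (t ↔ r))):
                F (s ∧ (t ↔ r)): β-rule — branch into F s  //  F (t ↔ r).
                  branch 1.2.2.2.1 (add F s):
                    ○ open, literals {q=true, r=false, s=false}.
                  branch 1.2.2.2.2 (add F (t ↔ r)):
                    F (t ↔ r): β-rule — branch into T t, F r  //  F t, T r.
                      branch 1.2.2.2.2.1 (add T t, F r):
                        ○ open, literals {q=true, r=false, s=false, t=true}.
                      branch 1.2.2.2.2.2 (add F t, T r):
                        × closes — contains both r and ¬r.
  branch 2 (add T r):
    ○ open, literals {r=true}.
5 branches closed, 10 open.
Each open branch fixes some atoms; the unmentioned ones are free. Counting distinct full assignments: branch {q=true, r=true, s=true, t=true} (p) contributes 2 new; branch {q=true, r=false, s=true, t=false} (p) contributes 2 new; branch {q=true, r=true, s=true, t=true} (p) contributes 0 new; branch {q=false} (p, r, s, t) contributes 16 new; branch {q=false, s=false} (p, r, t) contributes 0 new; branch {q=false, r=false, t=true} (p, s) contributes 0 new; branch {q=false, r=true, t=false} (p, s) contributes 0 new; branch {q=true, r=false, s=false} (p, t) contributes 4 new; branch {q=true, r=false, s=false, t=true} (p) contributes 0 new; branch {r=true} (p, q, s, t) contributes 6 new. Total: 30.

30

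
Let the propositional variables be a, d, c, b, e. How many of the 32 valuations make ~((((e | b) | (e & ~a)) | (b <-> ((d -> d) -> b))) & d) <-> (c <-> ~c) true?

Initial set: {(~((((e | b) | (e & ~a)) | (b <-> ((d -> d) -> b))) & d) <-> (c <-> ~c))}.
(~((((e | b) | (e & ~a)) | (b <-> ((d -> d) -> b))) & d) <-> (c <-> ~c)): β-rule — branch into ~((((e | b) | (e & ~a)) | (b <-> ((d -> d) -> b))) & d), (c <-> ~c)  //  ~~((((e | b) | (e & ~a)) | (b <-> ((d -> d) -> b))) & d), ~(c <-> ~c).
  branch 1 (add ~((((e | b) | (e & ~a)) | (b <-> ((d -> d) -> b))) & d), (c <-> ~c)):
    ~((((e | b) | (e & ~a)) | (b <-> ((d -> d) -> b))) & d): β-rule — branch into ~(((e | b) | (e & ~a)) | (b <-> ((d -> d) -> b)))  //  ~d.
      branch 1.1 (add ~(((e | b) | (e & ~a)) | (b <-> ((d -> d) -> b)))):
        ~(((e | b) | (e & ~a)) | (b <-> ((d -> d) -> b))): α-rule — add ~((e | b) | (e & ~a)), ~(b <-> ((d -> d) -> b)).
        ~((e | b) | (e & ~a)): α-rule — add ~(e | b), ~(e & ~a).
        ~(e | b): α-rule — add ~e, ~b.
        (c <-> ~c): β-rule — branch into c, ~c  //  ~c, ~~c.
          branch 1.1.1 (add c, ~c):
            × closes — contains both c and ~c.
          branch 1.1.2 (add ~c, ~~c):
            × closes — contains both c and ~c.
      branch 1.2 (add ~d):
        (c <-> ~c): β-rule — branch into c, ~c  //  ~c, ~~c.
          branch 1.2.1 (add c, ~c):
            × closes — contains both c and ~c.
          branch 1.2.2 (add ~c, ~~c):
            × closes — contains both c and ~c.
  branch 2 (add ~~((((e | b) | (e & ~a)) | (b <-> ((d -> d) -> b))) & d), ~(c <-> ~c)):
    ~~((((e | b) | (e & ~a)) | (b <-> ((d -> d) -> b))) & d): α-rule — add (((e | b) | (e & ~a)) | (b <-> ((d -> d) -> b))), d.
    ~(c <-> ~c): β-rule — branch into c, ~~c  //  ~c, ~c.
      branch 2.1 (add c, ~~c):
        (((e | b) | (e & ~a)) | (b <-> ((d -> d) -> b))): β-rule — branch into ((e | b) | (e & ~a))  //  (b <-> ((d -> d) -> b)).
          branch 2.1.1 (add ((e | b) | (e & ~a))):
            ((e | b) | (e & ~a)): β-rule — branch into (e | b)  //  (e & ~a).
              branch 2.1.1.1 (add (e | b)):
                (e | b): β-rule — branch into e  //  b.
                  branch 2.1.1.1.1 (add e):
                    ○ open, literals {c=true, d=true, e=true}.
                  branch 2.1.1.1.2 (add b):
                    ○ open, literals {b=true, c=true, d=true}.
              branch 2.1.1.2 (add (e & ~a)):
                (e & ~a): α-rule — add e, ~a.
                ○ open, literals {a=false, c=true, d=true, e=true}.
          branch 2.1.2 (add (b <-> ((d -> d) -> b))):
            (b <-> ((d -> d) -> b)): β-rule — branch into b, ((d -> d) -> b)  //  ~b, ~((d -> d) -> b).
              branch 2.1.2.1 (add b, ((d -> d) -> b)):
                ((d -> d) -> b): β-rule — branch into ~(d -> d)  //  b.
                  branch 2.1.2.1.1 (add ~(d -> d)):
                    ~(d -> d): α-rule — add d, ~d.
                    × closes — contains both d and ~d.
                  branch 2.1.2.1.2 (add b):
                    ○ open, literals {b=true, c=true, d=true}.
              branch 2.1.2.2 (add ~b, ~((d -> d) -> b)):
                ~((d -> d) -> b): α-rule — add (d -> d), ~b.
                (d -> d): β-rule — branch into ~d  //  d.
                  branch 2.1.2.2.1 (add ~d):
                    × closes — contains both d and ~d.
                  branch 2.1.2.2.2 (add d):
                    ○ open, literals {b=false, c=true, d=true}.
      branch 2.2 (add ~c, ~c):
        (((e | b) | (e & ~a)) | (b <-> ((d -> d) -> b))): β-rule — branch into ((e | b) | (e & ~a))  //  (b <-> ((d -> d) -> b)).
          branch 2.2.1 (add ((e | b) | (e & ~a))):
            ((e | b) | (e & ~a)): β-rule — branch into (e | b)  //  (e & ~a).
              branch 2.2.1.1 (add (e | b)):
                (e | b): β-rule — branch into e  //  b.
                  branch 2.2.1.1.1 (add e):
                    ○ open, literals {c=false, d=true, e=true}.
                  branch 2.2.1.1.2 (add b):
                    ○ open, literals {b=true, c=false, d=true}.
              branch 2.2.1.2 (add (e & ~a)):
                (e & ~a): α-rule — add e, ~a.
                ○ open, literals {a=false, c=false, d=true, e=true}.
          branch 2.2.2 (add (b <-> ((d -> d) -> b))):
            (b <-> ((d -> d) -> b)): β-rule — branch into b, ((d -> d) -> b)  //  ~b, ~((d -> d) -> b).
              branch 2.2.2.1 (add b, ((d -> d) -> b)):
                ((d -> d) -> b): β-rule — branch into ~(d -> d)  //  b.
                  branch 2.2.2.1.1 (add ~(d -> d)):
                    ~(d -> d): α-rule — add d, ~d.
                    × closes — contains both d and ~d.
                  branch 2.2.2.1.2 (add b):
                    ○ open, literals {b=true, c=false, d=true}.
              branch 2.2.2.2 (add ~b, ~((d -> d) -> b)):
                ~((d -> d) -> b): α-rule — add (d -> d), ~b.
                (d -> d): β-rule — branch into ~d  //  d.
                  branch 2.2.2.2.1 (add ~d):
                    × closes — contains both d and ~d.
                  branch 2.2.2.2.2 (add d):
                    ○ open, literals {b=false, c=false, d=true}.
8 branches closed, 10 open.
Each open branch fixes some atoms; the unmentioned ones are free. Counting distinct full assignments: branch {c=true, d=true, e=true} (a, b) contributes 4 new; branch {b=true, c=true, d=true} (a, e) contributes 2 new; branch {a=false, c=true, d=true, e=true} (b) contributes 0 new; branch {b=true, c=true, d=true} (a, e) contributes 0 new; branch {b=false, c=true, d=true} (a, e) contributes 2 new; branch {c=false, d=true, e=true} (a, b) contributes 4 new; branch {b=true, c=false, d=true} (a, e) contributes 2 new; branch {a=false, c=false, d=true, e=true} (b) contributes 0 new; branch {b=true, c=false, d=true} (a, e) contributes 0 new; branch {b=false, c=false, d=true} (a, e) contributes 2 new. Total: 16.

16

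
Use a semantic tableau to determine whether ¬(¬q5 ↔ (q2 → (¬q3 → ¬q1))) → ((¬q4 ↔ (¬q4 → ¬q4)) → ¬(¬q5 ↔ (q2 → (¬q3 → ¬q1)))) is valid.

Assume the negation and expand:
Initial set: {F (¬(¬q5 ↔ (q2 → (¬q3 → ¬q1))) → ((¬q4 ↔ (¬q4 → ¬q4)) → ¬(¬q5 ↔ (q2 → (¬q3 → ¬q1)))))}.
F (¬(¬q5 ↔ (q2 → (¬q3 → ¬q1))) → ((¬q4 ↔ (¬q4 → ¬q4)) → ¬(¬q5 ↔ (q2 → (¬q3 → ¬q1))))): α-rule — add T ¬(¬q5 ↔ (q2 → (¬q3 → ¬q1))), F ((¬q4 ↔ (¬q4 → ¬q4)) → ¬(¬q5 ↔ (q2 → (¬q3 → ¬q1)))).
F ((¬q4 ↔ (¬q4 → ¬q4)) → ¬(¬q5 ↔ (q2 → (¬q3 → ¬q1)))): α-rule — add T (¬q4 ↔ (¬q4 → ¬q4)), F ¬(¬q5 ↔ (q2 → (¬q3 → ¬q1))).
T ¬(¬q5 ↔ (q2 → (¬q3 → ¬q1))): β-rule — branch into T ¬q5, F (q2 → (¬q3 → ¬q1))  //  F ¬q5, T (q2 → (¬q3 → ¬q1)).
  branch 1 (add T ¬q5, F (q2 → (¬q3 → ¬q1))):
    F (q2 → (¬q3 → ¬q1)): α-rule — add T q2, F (¬q3 → ¬q1).
    F (¬q3 → ¬q1): α-rule — add T ¬q3, F ¬q1.
    T (¬q4 ↔ (¬q4 → ¬q4)): β-rule — branch into T ¬q4, T (¬q4 → ¬q4)  //  F ¬q4, F (¬q4 → ¬q4).
      branch 1.1 (add T ¬q4, T (¬q4 → ¬q4)):
        F ¬(¬q5 ↔ (q2 → (¬q3 → ¬q1))): β-rule — branch into T ¬q5, T (q2 → (¬q3 → ¬q1))  //  F ¬q5, F (q2 → (¬q3 → ¬q1)).
          branch 1.1.1 (add T ¬q5, T (q2 → (¬q3 → ¬q1))):
            T (¬q4 → ¬q4): β-rule — branch into F ¬q4  //  T ¬q4.
              branch 1.1.1.1 (add F ¬q4):
                × closes — contains both q4 and ¬q4.
              branch 1.1.1.2 (add T ¬q4):
                T (q2 → (¬q3 → ¬q1)): β-rule — branch into F q2  //  T (¬q3 → ¬q1).
                  branch 1.1.1.2.1 (add F q2):
                    × closes — contains both q2 and ¬q2.
                  branch 1.1.1.2.2 (add T (¬q3 → ¬q1)):
                    T (¬q3 → ¬q1): β-rule — branch into F ¬q3  //  T ¬q1.
                      branch 1.1.1.2.2.1 (add F ¬q3):
                        × closes — contains both q3 and ¬q3.
                      branch 1.1.1.2.2.2 (add T ¬q1):
                        × closes — contains both q1 and ¬q1.
          branch 1.1.2 (add F ¬q5, F (q2 → (¬q3 → ¬q1))):
            × closes — contains both q5 and ¬q5.
      branch 1.2 (add F ¬q4, F (¬q4 → ¬q4)):
        F (¬q4 → ¬q4): α-rule — add T ¬q4, F ¬q4.
        × closes — contains both q4 and ¬q4.
  branch 2 (add F ¬q5, T (q2 → (¬q3 → ¬q1))):
    T (¬q4 ↔ (¬q4 → ¬q4)): β-rule — branch into T ¬q4, T (¬q4 → ¬q4)  //  F ¬q4, F (¬q4 → ¬q4).
      branch 2.1 (add T ¬q4, T (¬q4 → ¬q4)):
        F ¬(¬q5 ↔ (q2 → (¬q3 → ¬q1))): β-rule — branch into T ¬q5, T (q2 → (¬q3 → ¬q1))  //  F ¬q5, F (q2 → (¬q3 → ¬q1)).
          branch 2.1.1 (add T ¬q5, T (q2 → (¬q3 → ¬q1))):
            × closes — contains both q5 and ¬q5.
          branch 2.1.2 (add F ¬q5, F (q2 → (¬q3 → ¬q1))):
            F (q2 → (¬q3 → ¬q1)): α-rule — add T q2, F (¬q3 → ¬q1).
            F (¬q3 → ¬q1): α-rule — add T ¬q3, F ¬q1.
            T (q2 → (¬q3 → ¬q1)): β-rule — branch into F q2  //  T (¬q3 → ¬q1).
              branch 2.1.2.1 (add F q2):
                × closes — contains both q2 and ¬q2.
              branch 2.1.2.2 (add T (¬q3 → ¬q1)):
                T (¬q4 → ¬q4): β-rule — branch into F ¬q4  //  T ¬q4.
                  branch 2.1.2.2.1 (add F ¬q4):
                    × closes — contains both q4 and ¬q4.
                  branch 2.1.2.2.2 (add T ¬q4):
                    T (¬q3 → ¬q1): β-rule — branch into F ¬q3  //  T ¬q1.
                      branch 2.1.2.2.2.1 (add F ¬q3):
                        × closes — contains both q3 and ¬q3.
                      branch 2.1.2.2.2.2 (add T ¬q1):
                        × closes — contains both q1 and ¬q1.
      branch 2.2 (add F ¬q4, F (¬q4 → ¬q4)):
        F (¬q4 → ¬q4): α-rule — add T ¬q4, F ¬q4.
        × closes — contains both q4 and ¬q4.
All 12 branches close.
Every branch closed, so the negation is unsatisfiable and the formula is valid.

Valid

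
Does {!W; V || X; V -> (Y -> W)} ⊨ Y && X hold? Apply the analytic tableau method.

No

Initial set: {!W; (V || X); (V -> (Y -> W)); !(Y && X)}.
(V || X): β-rule — branch into V  //  X.
  branch 1 (add V):
    (V -> (Y -> W)): β-rule — branch into !V  //  (Y -> W).
      branch 1.1 (add !V):
        × closes — contains both V and !V.
      branch 1.2 (add (Y -> W)):
        !(Y && X): β-rule — branch into !Y  //  !X.
          branch 1.2.1 (add !Y):
            (Y -> W): β-rule — branch into !Y  //  W.
              branch 1.2.1.1 (add !Y):
                ○ open, literals {V=true, W=false, Y=false}.
              branch 1.2.1.2 (add W):
                × closes — contains both W and !W.
          branch 1.2.2 (add !X):
            (Y -> W): β-rule — branch into !Y  //  W.
              branch 1.2.2.1 (add !Y):
                ○ open, literals {V=true, W=false, X=false, Y=false}.
              branch 1.2.2.2 (add W):
                × closes — contains both W and !W.
  branch 2 (add X):
    (V -> (Y -> W)): β-rule — branch into !V  //  (Y -> W).
      branch 2.1 (add !V):
        !(Y && X): β-rule — branch into !Y  //  !X.
          branch 2.1.1 (add !Y):
            ○ open, literals {V=false, W=false, X=true, Y=false}.
          branch 2.1.2 (add !X):
            × closes — contains both X and !X.
      branch 2.2 (add (Y -> W)):
        !(Y && X): β-rule — branch into !Y  //  !X.
          branch 2.2.1 (add !Y):
            (Y -> W): β-rule — branch into !Y  //  W.
              branch 2.2.1.1 (add !Y):
                ○ open, literals {W=false, X=true, Y=false}.
              branch 2.2.1.2 (add W):
                × closes — contains both W and !W.
          branch 2.2.2 (add !X):
            × closes — contains both X and !X.
6 branches closed, 4 open.
An open branch gives a countermodel: V=true, W=false, Y=false (unmentioned atoms arbitrary); the premises hold there but the conclusion fails.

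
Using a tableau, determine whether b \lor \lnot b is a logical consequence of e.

Yes

Initial set: {T e; F (b \lor \lnot b)}.
F (b \lor \lnot b): α-rule — add F b, F \lnot b.
× closes — contains both b and \lnot b.
All 1 branch closes.
Every branch closed, so the premises entail the conclusion.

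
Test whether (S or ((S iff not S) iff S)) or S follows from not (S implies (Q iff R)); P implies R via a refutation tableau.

Yes

Initial set: {not (S implies (Q iff R)); (P implies R); not ((S or ((S iff not S) iff S)) or S)}.
not (S implies (Q iff R)): α-rule — add S, not (Q iff R).
not ((S or ((S iff not S) iff S)) or S): α-rule — add not (S or ((S iff not S) iff S)), not S.
× closes — contains both S and not S.
All 1 branch closes.
Every branch closed, so the premises entail the conclusion.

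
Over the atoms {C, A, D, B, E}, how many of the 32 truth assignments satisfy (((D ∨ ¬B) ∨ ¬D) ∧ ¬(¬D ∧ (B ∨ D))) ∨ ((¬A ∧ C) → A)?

Initial set: {((((D ∨ ¬B) ∨ ¬D) ∧ ¬(¬D ∧ (B ∨ D))) ∨ ((¬A ∧ C) → A))}.
((((D ∨ ¬B) ∨ ¬D) ∧ ¬(¬D ∧ (B ∨ D))) ∨ ((¬A ∧ C) → A)): β-rule — branch into (((D ∨ ¬B) ∨ ¬D) ∧ ¬(¬D ∧ (B ∨ D)))  //  ((¬A ∧ C) → A).
  branch 1 (add (((D ∨ ¬B) ∨ ¬D) ∧ ¬(¬D ∧ (B ∨ D)))):
    (((D ∨ ¬B) ∨ ¬D) ∧ ¬(¬D ∧ (B ∨ D))): α-rule — add ((D ∨ ¬B) ∨ ¬D), ¬(¬D ∧ (B ∨ D)).
    ((D ∨ ¬B) ∨ ¬D): β-rule — branch into (D ∨ ¬B)  //  ¬D.
      branch 1.1 (add (D ∨ ¬B)):
        ¬(¬D ∧ (B ∨ D)): β-rule — branch into ¬¬D  //  ¬(B ∨ D).
          branch 1.1.1 (add ¬¬D):
            (D ∨ ¬B): β-rule — branch into D  //  ¬B.
              branch 1.1.1.1 (add D):
                ○ open, literals {D=true}.
              branch 1.1.1.2 (add ¬B):
                ○ open, literals {B=false, D=true}.
          branch 1.1.2 (add ¬(B ∨ D)):
            ¬(B ∨ D): α-rule — add ¬B, ¬D.
            (D ∨ ¬B): β-rule — branch into D  //  ¬B.
              branch 1.1.2.1 (add D):
                × closes — contains both D and ¬D.
              branch 1.1.2.2 (add ¬B):
                ○ open, literals {B=false, D=false}.
      branch 1.2 (add ¬D):
        ¬(¬D ∧ (B ∨ D)): β-rule — branch into ¬¬D  //  ¬(B ∨ D).
          branch 1.2.1 (add ¬¬D):
            × closes — contains both D and ¬D.
          branch 1.2.2 (add ¬(B ∨ D)):
            ¬(B ∨ D): α-rule — add ¬B, ¬D.
            ○ open, literals {B=false, D=false}.
  branch 2 (add ((¬A ∧ C) → A)):
    ((¬A ∧ C) → A): β-rule — branch into ¬(¬A ∧ C)  //  A.
      branch 2.1 (add ¬(¬A ∧ C)):
        ¬(¬A ∧ C): β-rule — branch into ¬¬A  //  ¬C.
          branch 2.1.1 (add ¬¬A):
            ○ open, literals {A=true}.
          branch 2.1.2 (add ¬C):
            ○ open, literals {C=false}.
      branch 2.2 (add A):
        ○ open, literals {A=true}.
2 branches closed, 7 open.
Each open branch fixes some atoms; the unmentioned ones are free. Counting distinct full assignments: branch {D=true} (C, A, B, E) contributes 16 new; branch {B=false, D=true} (C, A, E) contributes 0 new; branch {B=false, D=false} (C, A, E) contributes 8 new; branch {B=false, D=false} (C, A, E) contributes 0 new; branch {A=true} (C, D, B, E) contributes 4 new; branch {C=false} (A, D, B, E) contributes 2 new; branch {A=true} (C, D, B, E) contributes 0 new. Total: 30.

30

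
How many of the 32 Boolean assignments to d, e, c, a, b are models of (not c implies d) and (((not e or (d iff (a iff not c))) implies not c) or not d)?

18

Initial set: {((not c implies d) and (((not e or (d iff (a iff not c))) implies not c) or not d))}.
((not c implies d) and (((not e or (d iff (a iff not c))) implies not c) or not d)): α-rule — add (not c implies d), (((not e or (d iff (a iff not c))) implies not c) or not d).
(not c implies d): β-rule — branch into not not c  //  d.
  branch 1 (add not not c):
    (((not e or (d iff (a iff not c))) implies not c) or not d): β-rule — branch into ((not e or (d iff (a iff not c))) implies not c)  //  not d.
      branch 1.1 (add ((not e or (d iff (a iff not c))) implies not c)):
        ((not e or (d iff (a iff not c))) implies not c): β-rule — branch into not (not e or (d iff (a iff not c)))  //  not c.
          branch 1.1.1 (add not (not e or (d iff (a iff not c)))):
            not (not e or (d iff (a iff not c))): α-rule — add not not e, not (d iff (a iff not c)).
            not (d iff (a iff not c)): β-rule — branch into d, not (a iff not c)  //  not d, (a iff not c).
              branch 1.1.1.1 (add d, not (a iff not c)):
                not (a iff not c): β-rule — branch into a, not not c  //  not a, not c.
                  branch 1.1.1.1.1 (add a, not not c):
                    ○ open, literals {a=1, c=1, d=1, e=1}.
                  branch 1.1.1.1.2 (add not a, not c):
                    × closes — contains both c and not c.
              branch 1.1.1.2 (add not d, (a iff not c)):
                (a iff not c): β-rule — branch into a, not c  //  not a, not not c.
                  branch 1.1.1.2.1 (add a, not c):
                    × closes — contains both c and not c.
                  branch 1.1.1.2.2 (add not a, not not c):
                    ○ open, literals {a=0, c=1, d=0, e=1}.
          branch 1.1.2 (add not c):
            × closes — contains both c and not c.
      branch 1.2 (add not d):
        ○ open, literals {c=1, d=0}.
  branch 2 (add d):
    (((not e or (d iff (a iff not c))) implies not c) or not d): β-rule — branch into ((not e or (d iff (a iff not c))) implies not c)  //  not d.
      branch 2.1 (add ((not e or (d iff (a iff not c))) implies not c)):
        ((not e or (d iff (a iff not c))) implies not c): β-rule — branch into not (not e or (d iff (a iff not c)))  //  not c.
          branch 2.1.1 (add not (not e or (d iff (a iff not c)))):
            not (not e or (d iff (a iff not c))): α-rule — add not not e, not (d iff (a iff not c)).
            not (d iff (a iff not c)): β-rule — branch into d, not (a iff not c)  //  not d, (a iff not c).
              branch 2.1.1.1 (add d, not (a iff not c)):
                not (a iff not c): β-rule — branch into a, not not c  //  not a, not c.
                  branch 2.1.1.1.1 (add a, not not c):
                    ○ open, literals {a=1, c=1, d=1, e=1}.
                  branch 2.1.1.1.2 (add not a, not c):
                    ○ open, literals {a=0, c=0, d=1, e=1}.
              branch 2.1.1.2 (add not d, (a iff not c)):
                × closes — contains both d and not d.
          branch 2.1.2 (add not c):
            ○ open, literals {c=0, d=1}.
      branch 2.2 (add not d):
        × closes — contains both d and not d.
5 branches closed, 6 open.
Each open branch fixes some atoms; the unmentioned ones are free. Counting distinct full assignments: branch {a=1, c=1, d=1, e=1} (b) contributes 2 new; branch {a=0, c=1, d=0, e=1} (b) contributes 2 new; branch {c=1, d=0} (e, a, b) contributes 6 new; branch {a=1, c=1, d=1, e=1} (b) contributes 0 new; branch {a=0, c=0, d=1, e=1} (b) contributes 2 new; branch {c=0, d=1} (e, a, b) contributes 6 new. Total: 18.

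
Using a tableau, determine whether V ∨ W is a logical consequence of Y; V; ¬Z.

Yes

Initial set: {Y; V; ¬Z; ¬(V ∨ W)}.
¬(V ∨ W): α-rule — add ¬V, ¬W.
× closes — contains both V and ¬V.
All 1 branch closes.
Every branch closed, so the premises entail the conclusion.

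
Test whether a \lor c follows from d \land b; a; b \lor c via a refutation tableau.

Initial set: {T (d \land b); T a; T (b \lor c); F (a \lor c)}.
T (d \land b): α-rule — add T d, T b.
F (a \lor c): α-rule — add F a, F c.
× closes — contains both a and \lnot a.
All 1 branch closes.
Every branch closed, so the premises entail the conclusion.

Yes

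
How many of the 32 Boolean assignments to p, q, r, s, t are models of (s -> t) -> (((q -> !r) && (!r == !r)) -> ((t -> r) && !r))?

Initial set: {T ((s -> t) -> (((q -> !r) && (!r == !r)) -> ((t -> r) && !r)))}.
T ((s -> t) -> (((q -> !r) && (!r == !r)) -> ((t -> r) && !r))): β-rule — branch into F (s -> t)  //  T (((q -> !r) && (!r == !r)) -> ((t -> r) && !r)).
  branch 1 (add F (s -> t)):
    F (s -> t): α-rule — add T s, F t.
    ○ open, literals {s=true, t=false}.
  branch 2 (add T (((q -> !r) && (!r == !r)) -> ((t -> r) && !r))):
    T (((q -> !r) && (!r == !r)) -> ((t -> r) && !r)): β-rule — branch into F ((q -> !r) && (!r == !r))  //  T ((t -> r) && !r).
      branch 2.1 (add F ((q -> !r) && (!r == !r))):
        F ((q -> !r) && (!r == !r)): β-rule — branch into F (q -> !r)  //  F (!r == !r).
          branch 2.1.1 (add F (q -> !r)):
            F (q -> !r): α-rule — add T q, F !r.
            ○ open, literals {q=true, r=true}.
          branch 2.1.2 (add F (!r == !r)):
            F (!r == !r): β-rule — branch into T !r, F !r  //  F !r, T !r.
              branch 2.1.2.1 (add T !r, F !r):
                × closes — contains both r and !r.
              branch 2.1.2.2 (add F !r, T !r):
                × closes — contains both r and !r.
      branch 2.2 (add T ((t -> r) && !r)):
        T ((t -> r) && !r): α-rule — add T (t -> r), T !r.
        T (t -> r): β-rule — branch into F t  //  T r.
          branch 2.2.1 (add F t):
            ○ open, literals {r=false, t=false}.
          branch 2.2.2 (add T r):
            × closes — contains both r and !r.
3 branches closed, 3 open.
Each open branch fixes some atoms; the unmentioned ones are free. Counting distinct full assignments: branch {s=true, t=false} (p, q, r) contributes 8 new; branch {q=true, r=true} (p, s, t) contributes 6 new; branch {r=false, t=false} (p, q, s) contributes 4 new. Total: 18.

18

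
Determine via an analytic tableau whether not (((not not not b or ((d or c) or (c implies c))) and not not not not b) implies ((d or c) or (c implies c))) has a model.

Initial set: {not (((not not not b or ((d or c) or (c implies c))) and not not not not b) implies ((d or c) or (c implies c)))}.
not (((not not not b or ((d or c) or (c implies c))) and not not not not b) implies ((d or c) or (c implies c))): α-rule — add ((not not not b or ((d or c) or (c implies c))) and not not not not b), not ((d or c) or (c implies c)).
((not not not b or ((d or c) or (c implies c))) and not not not not b): α-rule — add (not not not b or ((d or c) or (c implies c))), not not not not b.
not ((d or c) or (c implies c)): α-rule — add not (d or c), not (c implies c).
not not not not b: drop double negation, giving not not b.
not (d or c): α-rule — add not d, not c.
not (c implies c): α-rule — add c, not c.
× closes — contains both c and not c.
All 1 branch closes.
Every branch closed; the formula is unsatisfiable.

Unsatisfiable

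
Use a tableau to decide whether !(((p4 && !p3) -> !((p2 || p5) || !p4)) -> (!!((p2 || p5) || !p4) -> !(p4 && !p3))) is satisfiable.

Initial set: {!(((p4 && !p3) -> !((p2 || p5) || !p4)) -> (!!((p2 || p5) || !p4) -> !(p4 && !p3)))}.
!(((p4 && !p3) -> !((p2 || p5) || !p4)) -> (!!((p2 || p5) || !p4) -> !(p4 && !p3))): α-rule — add ((p4 && !p3) -> !((p2 || p5) || !p4)), !(!!((p2 || p5) || !p4) -> !(p4 && !p3)).
!(!!((p2 || p5) || !p4) -> !(p4 && !p3)): α-rule — add !!((p2 || p5) || !p4), !!(p4 && !p3).
!!((p2 || p5) || !p4): drop double negation, giving ((p2 || p5) || !p4).
!!(p4 && !p3): α-rule — add p4, !p3.
((p4 && !p3) -> !((p2 || p5) || !p4)): β-rule — branch into !(p4 && !p3)  //  !((p2 || p5) || !p4).
  branch 1 (add !(p4 && !p3)):
    ((p2 || p5) || !p4): β-rule — branch into (p2 || p5)  //  !p4.
      branch 1.1 (add (p2 || p5)):
        !(p4 && !p3): β-rule — branch into !p4  //  !!p3.
          branch 1.1.1 (add !p4):
            × closes — contains both p4 and !p4.
          branch 1.1.2 (add !!p3):
            × closes — contains both p3 and !p3.
      branch 1.2 (add !p4):
        × closes — contains both p4 and !p4.
  branch 2 (add !((p2 || p5) || !p4)):
    !((p2 || p5) || !p4): α-rule — add !(p2 || p5), !!p4.
    !(p2 || p5): α-rule — add !p2, !p5.
    ((p2 || p5) || !p4): β-rule — branch into (p2 || p5)  //  !p4.
      branch 2.1 (add (p2 || p5)):
        (p2 || p5): β-rule — branch into p2  //  p5.
          branch 2.1.1 (add p2):
            × closes — contains both p2 and !p2.
          branch 2.1.2 (add p5):
            × closes — contains both p5 and !p5.
      branch 2.2 (add !p4):
        × closes — contains both p4 and !p4.
All 6 branches close.
Every branch closed; the formula is unsatisfiable.

Unsatisfiable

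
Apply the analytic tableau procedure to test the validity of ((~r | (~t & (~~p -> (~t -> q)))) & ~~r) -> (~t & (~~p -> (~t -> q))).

Valid

Assume the negation and expand:
Initial set: {~(((~r | (~t & (~~p -> (~t -> q)))) & ~~r) -> (~t & (~~p -> (~t -> q))))}.
~(((~r | (~t & (~~p -> (~t -> q)))) & ~~r) -> (~t & (~~p -> (~t -> q)))): α-rule — add ((~r | (~t & (~~p -> (~t -> q)))) & ~~r), ~(~t & (~~p -> (~t -> q))).
((~r | (~t & (~~p -> (~t -> q)))) & ~~r): α-rule — add (~r | (~t & (~~p -> (~t -> q)))), ~~r.
~~r: drop double negation, giving r.
~(~t & (~~p -> (~t -> q))): β-rule — branch into ~~t  //  ~(~~p -> (~t -> q)).
  branch 1 (add ~~t):
    (~r | (~t & (~~p -> (~t -> q)))): β-rule — branch into ~r  //  (~t & (~~p -> (~t -> q))).
      branch 1.1 (add ~r):
        × closes — contains both r and ~r.
      branch 1.2 (add (~t & (~~p -> (~t -> q)))):
        (~t & (~~p -> (~t -> q))): α-rule — add ~t, (~~p -> (~t -> q)).
        × closes — contains both t and ~t.
  branch 2 (add ~(~~p -> (~t -> q))):
    ~(~~p -> (~t -> q)): α-rule — add ~~p, ~(~t -> q).
    ~~p: drop double negation, giving p.
    ~(~t -> q): α-rule — add ~t, ~q.
    (~r | (~t & (~~p -> (~t -> q)))): β-rule — branch into ~r  //  (~t & (~~p -> (~t -> q))).
      branch 2.1 (add ~r):
        × closes — contains both r and ~r.
      branch 2.2 (add (~t & (~~p -> (~t -> q)))):
        (~t & (~~p -> (~t -> q))): α-rule — add ~t, (~~p -> (~t -> q)).
        (~~p -> (~t -> q)): β-rule — branch into ~~~p  //  (~t -> q).
          branch 2.2.1 (add ~~~p):
            ~~~p: drop double negation, giving ~p.
            × closes — contains both p and ~p.
          branch 2.2.2 (add (~t -> q)):
            (~t -> q): β-rule — branch into ~~t  //  q.
              branch 2.2.2.1 (add ~~t):
                × closes — contains both t and ~t.
              branch 2.2.2.2 (add q):
                × closes — contains both q and ~q.
All 6 branches close.
Every branch closed, so the negation is unsatisfiable and the formula is valid.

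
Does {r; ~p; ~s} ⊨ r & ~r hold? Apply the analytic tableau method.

No

Initial set: {r; ~p; ~s; ~(r & ~r)}.
~(r & ~r): β-rule — branch into ~r  //  ~~r.
  branch 1 (add ~r):
    × closes — contains both r and ~r.
  branch 2 (add ~~r):
    ○ open, literals {p=0, r=1, s=0}.
1 branch closed, 1 open.
An open branch gives a countermodel: p=0, r=1, s=0 (unmentioned atoms arbitrary); the premises hold there but the conclusion fails.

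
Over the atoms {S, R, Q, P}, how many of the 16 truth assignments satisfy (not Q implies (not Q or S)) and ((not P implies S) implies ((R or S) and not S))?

6

Initial set: {((not Q implies (not Q or S)) and ((not P implies S) implies ((R or S) and not S)))}.
((not Q implies (not Q or S)) and ((not P implies S) implies ((R or S) and not S))): α-rule — add (not Q implies (not Q or S)), ((not P implies S) implies ((R or S) and not S)).
(not Q implies (not Q or S)): β-rule — branch into not not Q  //  (not Q or S).
  branch 1 (add not not Q):
    ((not P implies S) implies ((R or S) and not S)): β-rule — branch into not (not P implies S)  //  ((R or S) and not S).
      branch 1.1 (add not (not P implies S)):
        not (not P implies S): α-rule — add not P, not S.
        ○ open, literals {P=false, Q=true, S=false}.
      branch 1.2 (add ((R or S) and not S)):
        ((R or S) and not S): α-rule — add (R or S), not S.
        (R or S): β-rule — branch into R  //  S.
          branch 1.2.1 (add R):
            ○ open, literals {Q=true, R=true, S=false}.
          branch 1.2.2 (add S):
            × closes — contains both S and not S.
  branch 2 (add (not Q or S)):
    ((not P implies S) implies ((R or S) and not S)): β-rule — branch into not (not P implies S)  //  ((R or S) and not S).
      branch 2.1 (add not (not P implies S)):
        not (not P implies S): α-rule — add not P, not S.
        (not Q or S): β-rule — branch into not Q  //  S.
          branch 2.1.1 (add not Q):
            ○ open, literals {P=false, Q=false, S=false}.
          branch 2.1.2 (add S):
            × closes — contains both S and not S.
      branch 2.2 (add ((R or S) and not S)):
        ((R or S) and not S): α-rule — add (R or S), not S.
        (not Q or S): β-rule — branch into not Q  //  S.
          branch 2.2.1 (add not Q):
            (R or S): β-rule — branch into R  //  S.
              branch 2.2.1.1 (add R):
                ○ open, literals {Q=false, R=true, S=false}.
              branch 2.2.1.2 (add S):
                × closes — contains both S and not S.
          branch 2.2.2 (add S):
            × closes — contains both S and not S.
4 branches closed, 4 open.
Each open branch fixes some atoms; the unmentioned ones are free. Counting distinct full assignments: branch {P=false, Q=true, S=false} (R) contributes 2 new; branch {Q=true, R=true, S=false} (P) contributes 1 new; branch {P=false, Q=false, S=false} (R) contributes 2 new; branch {Q=false, R=true, S=false} (P) contributes 1 new. Total: 6.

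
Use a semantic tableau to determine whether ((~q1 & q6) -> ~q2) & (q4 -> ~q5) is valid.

Not valid

Assume the negation and expand:
Initial set: {~(((~q1 & q6) -> ~q2) & (q4 -> ~q5))}.
~(((~q1 & q6) -> ~q2) & (q4 -> ~q5)): β-rule — branch into ~((~q1 & q6) -> ~q2)  //  ~(q4 -> ~q5).
  branch 1 (add ~((~q1 & q6) -> ~q2)):
    ~((~q1 & q6) -> ~q2): α-rule — add (~q1 & q6), ~~q2.
    (~q1 & q6): α-rule — add ~q1, q6.
    ○ open, literals {q1=false, q2=true, q6=true}.
  branch 2 (add ~(q4 -> ~q5)):
    ~(q4 -> ~q5): α-rule — add q4, ~~q5.
    ○ open, literals {q4=true, q5=true}.
0 branches closed, 2 open.
An open branch gives a countermodel: q1=false, q2=true, q6=true (unmentioned atoms arbitrary); under it the original formula is false.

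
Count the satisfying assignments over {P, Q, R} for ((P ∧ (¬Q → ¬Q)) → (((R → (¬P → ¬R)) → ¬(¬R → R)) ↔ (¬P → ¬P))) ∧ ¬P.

4

Initial set: {(((P ∧ (¬Q → ¬Q)) → (((R → (¬P → ¬R)) → ¬(¬R → R)) ↔ (¬P → ¬P))) ∧ ¬P)}.
(((P ∧ (¬Q → ¬Q)) → (((R → (¬P → ¬R)) → ¬(¬R → R)) ↔ (¬P → ¬P))) ∧ ¬P): α-rule — add ((P ∧ (¬Q → ¬Q)) → (((R → (¬P → ¬R)) → ¬(¬R → R)) ↔ (¬P → ¬P))), ¬P.
((P ∧ (¬Q → ¬Q)) → (((R → (¬P → ¬R)) → ¬(¬R → R)) ↔ (¬P → ¬P))): β-rule — branch into ¬(P ∧ (¬Q → ¬Q))  //  (((R → (¬P → ¬R)) → ¬(¬R → R)) ↔ (¬P → ¬P)).
  branch 1 (add ¬(P ∧ (¬Q → ¬Q))):
    ¬(P ∧ (¬Q → ¬Q)): β-rule — branch into ¬P  //  ¬(¬Q → ¬Q).
      branch 1.1 (add ¬P):
        ○ open, literals {P=F}.
      branch 1.2 (add ¬(¬Q → ¬Q)):
        ¬(¬Q → ¬Q): α-rule — add ¬Q, ¬¬Q.
        × closes — contains both Q and ¬Q.
  branch 2 (add (((R → (¬P → ¬R)) → ¬(¬R → R)) ↔ (¬P → ¬P))):
    (((R → (¬P → ¬R)) → ¬(¬R → R)) ↔ (¬P → ¬P)): β-rule — branch into ((R → (¬P → ¬R)) → ¬(¬R → R)), (¬P → ¬P)  //  ¬((R → (¬P → ¬R)) → ¬(¬R → R)), ¬(¬P → ¬P).
      branch 2.1 (add ((R → (¬P → ¬R)) → ¬(¬R → R)), (¬P → ¬P)):
        ((R → (¬P → ¬R)) → ¬(¬R → R)): β-rule — branch into ¬(R → (¬P → ¬R))  //  ¬(¬R → R).
          branch 2.1.1 (add ¬(R → (¬P → ¬R))):
            ¬(R → (¬P → ¬R)): α-rule — add R, ¬(¬P → ¬R).
            ¬(¬P → ¬R): α-rule — add ¬P, ¬¬R.
            (¬P → ¬P): β-rule — branch into ¬¬P  //  ¬P.
              branch 2.1.1.1 (add ¬¬P):
                × closes — contains both P and ¬P.
              branch 2.1.1.2 (add ¬P):
                ○ open, literals {P=F, R=T}.
          branch 2.1.2 (add ¬(¬R → R)):
            ¬(¬R → R): α-rule — add ¬R, ¬R.
            (¬P → ¬P): β-rule — branch into ¬¬P  //  ¬P.
              branch 2.1.2.1 (add ¬¬P):
                × closes — contains both P and ¬P.
              branch 2.1.2.2 (add ¬P):
                ○ open, literals {P=F, R=F}.
      branch 2.2 (add ¬((R → (¬P → ¬R)) → ¬(¬R → R)), ¬(¬P → ¬P)):
        ¬((R → (¬P → ¬R)) → ¬(¬R → R)): α-rule — add (R → (¬P → ¬R)), ¬¬(¬R → R).
        ¬(¬P → ¬P): α-rule — add ¬P, ¬¬P.
        × closes — contains both P and ¬P.
4 branches closed, 3 open.
Each open branch fixes some atoms; the unmentioned ones are free. Counting distinct full assignments: branch {P=F} (Q, R) contributes 4 new; branch {P=F, R=T} (Q) contributes 0 new; branch {P=F, R=F} (Q) contributes 0 new. Total: 4.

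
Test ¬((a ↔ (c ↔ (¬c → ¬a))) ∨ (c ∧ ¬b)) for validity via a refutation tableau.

Assume the negation and expand:
Initial set: {¬¬((a ↔ (c ↔ (¬c → ¬a))) ∨ (c ∧ ¬b))}.
¬¬((a ↔ (c ↔ (¬c → ¬a))) ∨ (c ∧ ¬b)): β-rule — branch into (a ↔ (c ↔ (¬c → ¬a)))  //  (c ∧ ¬b).
  branch 1 (add (a ↔ (c ↔ (¬c → ¬a)))):
    (a ↔ (c ↔ (¬c → ¬a))): β-rule — branch into a, (c ↔ (¬c → ¬a))  //  ¬a, ¬(c ↔ (¬c → ¬a)).
      branch 1.1 (add a, (c ↔ (¬c → ¬a))):
        (c ↔ (¬c → ¬a)): β-rule — branch into c, (¬c → ¬a)  //  ¬c, ¬(¬c → ¬a).
          branch 1.1.1 (add c, (¬c → ¬a)):
            (¬c → ¬a): β-rule — branch into ¬¬c  //  ¬a.
              branch 1.1.1.1 (add ¬¬c):
                ○ open, literals {a=true, c=true}.
              branch 1.1.1.2 (add ¬a):
                × closes — contains both a and ¬a.
          branch 1.1.2 (add ¬c, ¬(¬c → ¬a)):
            ¬(¬c → ¬a): α-rule — add ¬c, ¬¬a.
            ○ open, literals {a=true, c=false}.
      branch 1.2 (add ¬a, ¬(c ↔ (¬c → ¬a))):
        ¬(c ↔ (¬c → ¬a)): β-rule — branch into c, ¬(¬c → ¬a)  //  ¬c, (¬c → ¬a).
          branch 1.2.1 (add c, ¬(¬c → ¬a)):
            ¬(¬c → ¬a): α-rule — add ¬c, ¬¬a.
            × closes — contains both c and ¬c.
          branch 1.2.2 (add ¬c, (¬c → ¬a)):
            (¬c → ¬a): β-rule — branch into ¬¬c  //  ¬a.
              branch 1.2.2.1 (add ¬¬c):
                × closes — contains both c and ¬c.
              branch 1.2.2.2 (add ¬a):
                ○ open, literals {a=false, c=false}.
  branch 2 (add (c ∧ ¬b)):
    (c ∧ ¬b): α-rule — add c, ¬b.
    ○ open, literals {b=false, c=true}.
3 branches closed, 4 open.
An open branch gives a countermodel: a=true, c=true (unmentioned atoms arbitrary); under it the original formula is false.

Not valid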